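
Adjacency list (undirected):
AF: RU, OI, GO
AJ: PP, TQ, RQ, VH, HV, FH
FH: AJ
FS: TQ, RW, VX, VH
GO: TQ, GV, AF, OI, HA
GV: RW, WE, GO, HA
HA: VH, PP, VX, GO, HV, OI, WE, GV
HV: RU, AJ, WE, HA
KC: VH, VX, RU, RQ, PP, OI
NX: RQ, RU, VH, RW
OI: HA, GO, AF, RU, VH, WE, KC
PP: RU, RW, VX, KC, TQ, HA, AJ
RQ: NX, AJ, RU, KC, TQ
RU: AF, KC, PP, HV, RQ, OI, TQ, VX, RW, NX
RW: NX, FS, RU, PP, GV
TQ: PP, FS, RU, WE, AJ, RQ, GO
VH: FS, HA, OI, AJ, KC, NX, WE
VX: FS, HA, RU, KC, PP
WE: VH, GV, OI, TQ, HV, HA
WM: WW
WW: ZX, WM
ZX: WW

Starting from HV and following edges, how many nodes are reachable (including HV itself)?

19

BFS from HV visits: HV, AJ, HA, RU, WE, FH, PP, RQ, TQ, VH, GO, GV, OI, VX, AF, KC, NX, RW, FS
Reachable nodes: 19 of 22 total.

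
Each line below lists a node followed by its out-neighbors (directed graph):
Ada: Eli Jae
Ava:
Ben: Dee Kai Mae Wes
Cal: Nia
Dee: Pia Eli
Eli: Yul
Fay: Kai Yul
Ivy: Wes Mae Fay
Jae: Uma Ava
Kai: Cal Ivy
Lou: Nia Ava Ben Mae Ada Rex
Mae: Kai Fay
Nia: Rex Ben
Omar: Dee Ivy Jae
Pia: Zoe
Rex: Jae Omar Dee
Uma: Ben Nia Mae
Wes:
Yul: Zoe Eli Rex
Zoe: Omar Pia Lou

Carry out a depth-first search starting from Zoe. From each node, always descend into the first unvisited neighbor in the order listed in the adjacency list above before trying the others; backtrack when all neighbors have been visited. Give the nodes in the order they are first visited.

Zoe Omar Dee Pia Eli Yul Rex Jae Uma Ben Kai Cal Nia Ivy Wes Mae Fay Ava Lou Ada

Visit Zoe
Zoe → Omar
Omar → Dee
Dee → Pia
Dee → Eli
Eli → Yul
Yul → Rex
Rex → Jae
Jae → Uma
Uma → Ben
Ben → Kai
Kai → Cal
Cal → Nia
Kai → Ivy
Ivy → Wes
Ivy → Mae
Mae → Fay
Jae → Ava
Zoe → Lou
Lou → Ada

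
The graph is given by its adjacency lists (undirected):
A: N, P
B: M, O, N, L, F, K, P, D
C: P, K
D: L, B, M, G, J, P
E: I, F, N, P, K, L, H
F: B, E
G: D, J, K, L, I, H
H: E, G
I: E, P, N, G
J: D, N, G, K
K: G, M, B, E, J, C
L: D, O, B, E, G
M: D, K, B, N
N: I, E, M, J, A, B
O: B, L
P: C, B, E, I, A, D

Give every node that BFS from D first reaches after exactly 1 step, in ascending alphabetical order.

B, G, J, L, M, P

Level 0: D
Level 1: B, G, J, L, M, P
Level 2: A, C, E, F, H, I, K, N, O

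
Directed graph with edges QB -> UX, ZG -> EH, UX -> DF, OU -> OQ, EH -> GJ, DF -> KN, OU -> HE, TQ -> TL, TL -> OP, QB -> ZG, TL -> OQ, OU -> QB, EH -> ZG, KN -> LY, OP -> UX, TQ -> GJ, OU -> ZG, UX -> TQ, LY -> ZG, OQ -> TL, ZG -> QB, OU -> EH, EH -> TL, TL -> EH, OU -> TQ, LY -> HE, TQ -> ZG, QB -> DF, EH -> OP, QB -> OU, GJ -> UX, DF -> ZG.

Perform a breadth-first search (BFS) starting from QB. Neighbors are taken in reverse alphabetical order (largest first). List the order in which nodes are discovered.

QB → ZG → UX → OU → DF → EH → TQ → OQ → HE → KN → TL → OP → GJ → LY

Visit QB; enqueue ZG, UX, OU, DF → queue [ZG, UX, OU, DF]
Visit ZG; enqueue EH → queue [UX, OU, DF, EH]
Visit UX; enqueue TQ → queue [OU, DF, EH, TQ]
Visit OU; enqueue OQ, HE → queue [DF, EH, TQ, OQ, HE]
Visit DF; enqueue KN → queue [EH, TQ, OQ, HE, KN]
Visit EH; enqueue TL, OP, GJ → queue [TQ, OQ, HE, KN, TL, OP, GJ]
Visit TQ → queue [OQ, HE, KN, TL, OP, GJ]
Visit OQ → queue [HE, KN, TL, OP, GJ]
Visit HE → queue [KN, TL, OP, GJ]
Visit KN; enqueue LY → queue [TL, OP, GJ, LY]
Visit TL → queue [OP, GJ, LY]
Visit OP → queue [GJ, LY]
Visit GJ → queue [LY]
Visit LY → queue []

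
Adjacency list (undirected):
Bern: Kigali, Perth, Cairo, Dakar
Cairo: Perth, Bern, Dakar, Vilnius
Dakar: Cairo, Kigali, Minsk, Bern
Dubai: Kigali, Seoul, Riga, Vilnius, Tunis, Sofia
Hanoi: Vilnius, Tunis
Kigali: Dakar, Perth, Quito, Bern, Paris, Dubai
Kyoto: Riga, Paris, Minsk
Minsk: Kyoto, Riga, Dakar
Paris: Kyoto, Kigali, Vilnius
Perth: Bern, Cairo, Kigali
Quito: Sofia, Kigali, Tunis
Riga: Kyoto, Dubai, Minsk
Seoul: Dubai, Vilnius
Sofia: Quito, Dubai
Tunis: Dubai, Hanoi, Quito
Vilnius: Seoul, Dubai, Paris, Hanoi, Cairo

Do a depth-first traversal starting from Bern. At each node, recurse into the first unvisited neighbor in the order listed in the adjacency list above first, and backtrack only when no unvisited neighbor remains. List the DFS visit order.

Bern → Kigali → Dakar → Cairo → Perth → Vilnius → Seoul → Dubai → Riga → Kyoto → Paris → Minsk → Tunis → Hanoi → Quito → Sofia

Visit Bern
Bern → Kigali
Kigali → Dakar
Dakar → Cairo
Cairo → Perth
Cairo → Vilnius
Vilnius → Seoul
Seoul → Dubai
Dubai → Riga
Riga → Kyoto
Kyoto → Paris
Kyoto → Minsk
Dubai → Tunis
Tunis → Hanoi
Tunis → Quito
Quito → Sofia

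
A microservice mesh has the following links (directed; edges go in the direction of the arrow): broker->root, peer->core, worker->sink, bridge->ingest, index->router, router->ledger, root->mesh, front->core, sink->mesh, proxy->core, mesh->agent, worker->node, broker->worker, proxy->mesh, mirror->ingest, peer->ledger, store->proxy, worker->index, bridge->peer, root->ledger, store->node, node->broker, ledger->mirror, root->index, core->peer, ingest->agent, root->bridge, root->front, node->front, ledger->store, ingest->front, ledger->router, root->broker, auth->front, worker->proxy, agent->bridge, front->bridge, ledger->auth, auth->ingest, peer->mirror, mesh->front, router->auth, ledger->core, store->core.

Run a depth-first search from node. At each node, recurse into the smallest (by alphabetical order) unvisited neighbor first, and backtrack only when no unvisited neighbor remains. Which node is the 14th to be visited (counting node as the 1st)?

store

Visit node
node → broker
broker → root
root → bridge
bridge → ingest
ingest → agent
ingest → front
front → core
core → peer
peer → ledger
ledger → auth
ledger → mirror
ledger → router
ledger → store
store → proxy
proxy → mesh
root → index
broker → worker
worker → sink

Visit order: node, broker, root, bridge, ingest, agent, front, core, peer, ledger, auth, mirror, router, store, proxy, mesh, index, worker, sink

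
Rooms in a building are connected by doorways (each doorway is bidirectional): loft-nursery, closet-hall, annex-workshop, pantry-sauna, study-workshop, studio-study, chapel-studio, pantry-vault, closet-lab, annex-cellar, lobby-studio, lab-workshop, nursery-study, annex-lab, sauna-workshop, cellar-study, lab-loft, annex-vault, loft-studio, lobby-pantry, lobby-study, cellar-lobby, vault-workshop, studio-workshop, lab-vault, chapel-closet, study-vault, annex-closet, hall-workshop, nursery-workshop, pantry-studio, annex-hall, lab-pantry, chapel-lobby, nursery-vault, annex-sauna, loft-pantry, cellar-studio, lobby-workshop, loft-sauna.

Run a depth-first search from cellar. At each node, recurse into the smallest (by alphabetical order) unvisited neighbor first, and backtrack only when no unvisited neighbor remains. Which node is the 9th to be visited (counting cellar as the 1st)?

Visit cellar
cellar → annex
annex → closet
closet → chapel
chapel → lobby
lobby → pantry
pantry → lab
lab → loft
loft → nursery
nursery → study
study → studio
studio → workshop
workshop → hall
workshop → sauna
workshop → vault

Visit order: cellar, annex, closet, chapel, lobby, pantry, lab, loft, nursery, study, studio, workshop, hall, sauna, vault

nursery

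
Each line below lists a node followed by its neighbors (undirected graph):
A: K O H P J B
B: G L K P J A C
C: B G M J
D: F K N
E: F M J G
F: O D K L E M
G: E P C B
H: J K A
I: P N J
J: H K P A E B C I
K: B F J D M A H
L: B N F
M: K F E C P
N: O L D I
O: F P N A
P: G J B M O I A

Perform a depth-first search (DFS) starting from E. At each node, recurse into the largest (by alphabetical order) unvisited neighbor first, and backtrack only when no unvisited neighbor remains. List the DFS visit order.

E -> M -> P -> O -> N -> L -> F -> K -> J -> I -> H -> A -> B -> G -> C -> D

Visit E
E → M
M → P
P → O
O → N
N → L
L → F
F → K
K → J
J → I
J → H
H → A
A → B
B → G
G → C
K → D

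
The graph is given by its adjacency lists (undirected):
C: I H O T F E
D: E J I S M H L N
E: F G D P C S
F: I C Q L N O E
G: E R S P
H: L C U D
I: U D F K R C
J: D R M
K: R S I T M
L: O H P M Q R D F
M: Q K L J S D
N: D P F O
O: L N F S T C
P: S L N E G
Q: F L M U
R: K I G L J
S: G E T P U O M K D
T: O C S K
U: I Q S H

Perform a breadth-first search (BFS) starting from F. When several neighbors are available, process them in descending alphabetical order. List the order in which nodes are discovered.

Visit F; enqueue Q, O, N, L, I, E, C → queue [Q, O, N, L, I, E, C]
Visit Q; enqueue U, M → queue [O, N, L, I, E, C, U, M]
Visit O; enqueue T, S → queue [N, L, I, E, C, U, M, T, S]
Visit N; enqueue P, D → queue [L, I, E, C, U, M, T, S, P, D]
Visit L; enqueue R, H → queue [I, E, C, U, M, T, S, P, D, R, H]
Visit I; enqueue K → queue [E, C, U, M, T, S, P, D, R, H, K]
Visit E; enqueue G → queue [C, U, M, T, S, P, D, R, H, K, G]
Visit C → queue [U, M, T, S, P, D, R, H, K, G]
Visit U → queue [M, T, S, P, D, R, H, K, G]
Visit M; enqueue J → queue [T, S, P, D, R, H, K, G, J]
Visit T → queue [S, P, D, R, H, K, G, J]
Visit S → queue [P, D, R, H, K, G, J]
Visit P → queue [D, R, H, K, G, J]
Visit D → queue [R, H, K, G, J]
Visit R → queue [H, K, G, J]
Visit H → queue [K, G, J]
Visit K → queue [G, J]
Visit G → queue [J]
Visit J → queue []

F -> Q -> O -> N -> L -> I -> E -> C -> U -> M -> T -> S -> P -> D -> R -> H -> K -> G -> J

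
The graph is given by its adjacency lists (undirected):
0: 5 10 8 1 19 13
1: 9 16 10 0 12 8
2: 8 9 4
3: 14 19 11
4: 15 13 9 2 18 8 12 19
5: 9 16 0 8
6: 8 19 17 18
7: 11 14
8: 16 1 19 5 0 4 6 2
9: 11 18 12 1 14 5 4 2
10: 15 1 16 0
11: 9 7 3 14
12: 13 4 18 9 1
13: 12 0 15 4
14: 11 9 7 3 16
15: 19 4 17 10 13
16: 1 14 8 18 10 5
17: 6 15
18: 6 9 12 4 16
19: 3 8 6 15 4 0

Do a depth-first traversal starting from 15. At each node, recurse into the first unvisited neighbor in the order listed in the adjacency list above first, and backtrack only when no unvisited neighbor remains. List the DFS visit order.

Visit 15
15 → 19
19 → 3
3 → 14
14 → 11
11 → 9
9 → 18
18 → 6
6 → 8
8 → 16
16 → 1
1 → 10
10 → 0
0 → 5
0 → 13
13 → 12
12 → 4
4 → 2
6 → 17
11 → 7

15, 19, 3, 14, 11, 9, 18, 6, 8, 16, 1, 10, 0, 5, 13, 12, 4, 2, 17, 7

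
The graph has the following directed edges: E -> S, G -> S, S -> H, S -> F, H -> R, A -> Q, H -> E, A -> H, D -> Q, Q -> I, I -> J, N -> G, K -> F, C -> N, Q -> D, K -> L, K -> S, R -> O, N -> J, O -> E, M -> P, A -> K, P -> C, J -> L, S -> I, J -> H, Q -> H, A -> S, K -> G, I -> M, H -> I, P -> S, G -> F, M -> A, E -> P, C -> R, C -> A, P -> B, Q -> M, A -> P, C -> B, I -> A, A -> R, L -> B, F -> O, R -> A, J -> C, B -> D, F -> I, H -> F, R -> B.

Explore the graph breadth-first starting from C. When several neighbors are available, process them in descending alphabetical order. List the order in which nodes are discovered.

Visit C; enqueue R, N, B, A → queue [R, N, B, A]
Visit R; enqueue O → queue [N, B, A, O]
Visit N; enqueue J, G → queue [B, A, O, J, G]
Visit B; enqueue D → queue [A, O, J, G, D]
Visit A; enqueue S, Q, P, K, H → queue [O, J, G, D, S, Q, P, K, H]
Visit O; enqueue E → queue [J, G, D, S, Q, P, K, H, E]
Visit J; enqueue L → queue [G, D, S, Q, P, K, H, E, L]
Visit G; enqueue F → queue [D, S, Q, P, K, H, E, L, F]
Visit D → queue [S, Q, P, K, H, E, L, F]
Visit S; enqueue I → queue [Q, P, K, H, E, L, F, I]
Visit Q; enqueue M → queue [P, K, H, E, L, F, I, M]
Visit P → queue [K, H, E, L, F, I, M]
Visit K → queue [H, E, L, F, I, M]
Visit H → queue [E, L, F, I, M]
Visit E → queue [L, F, I, M]
Visit L → queue [F, I, M]
Visit F → queue [I, M]
Visit I → queue [M]
Visit M → queue []

C -> R -> N -> B -> A -> O -> J -> G -> D -> S -> Q -> P -> K -> H -> E -> L -> F -> I -> M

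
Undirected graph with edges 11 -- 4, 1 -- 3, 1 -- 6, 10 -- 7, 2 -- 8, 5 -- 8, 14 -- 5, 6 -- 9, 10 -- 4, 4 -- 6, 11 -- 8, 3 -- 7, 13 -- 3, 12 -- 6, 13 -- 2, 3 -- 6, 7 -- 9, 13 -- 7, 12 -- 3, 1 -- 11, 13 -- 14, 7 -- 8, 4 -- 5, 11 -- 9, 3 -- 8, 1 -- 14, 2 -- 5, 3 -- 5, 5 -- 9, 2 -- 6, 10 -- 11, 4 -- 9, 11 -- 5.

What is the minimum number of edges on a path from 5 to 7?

2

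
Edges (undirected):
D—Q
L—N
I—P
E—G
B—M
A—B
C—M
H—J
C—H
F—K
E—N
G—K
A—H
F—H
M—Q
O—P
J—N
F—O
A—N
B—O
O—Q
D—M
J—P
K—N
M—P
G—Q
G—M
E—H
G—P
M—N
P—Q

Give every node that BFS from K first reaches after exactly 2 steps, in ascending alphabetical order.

Level 0: K
Level 1: F, G, N
Level 2: A, E, H, J, L, M, O, P, Q
Level 3: B, C, D, I

A, E, H, J, L, M, O, P, Q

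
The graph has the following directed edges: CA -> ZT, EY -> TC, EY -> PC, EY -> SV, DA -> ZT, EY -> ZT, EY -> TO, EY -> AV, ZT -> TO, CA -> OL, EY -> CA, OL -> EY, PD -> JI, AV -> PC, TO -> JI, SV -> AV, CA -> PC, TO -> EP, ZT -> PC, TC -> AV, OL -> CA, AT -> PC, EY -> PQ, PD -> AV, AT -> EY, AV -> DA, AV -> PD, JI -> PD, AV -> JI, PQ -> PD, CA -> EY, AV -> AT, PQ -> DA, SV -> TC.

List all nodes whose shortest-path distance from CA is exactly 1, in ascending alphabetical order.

EY, OL, PC, ZT

Level 0: CA
Level 1: EY, OL, PC, ZT
Level 2: AV, PQ, SV, TC, TO
Level 3: AT, DA, EP, JI, PD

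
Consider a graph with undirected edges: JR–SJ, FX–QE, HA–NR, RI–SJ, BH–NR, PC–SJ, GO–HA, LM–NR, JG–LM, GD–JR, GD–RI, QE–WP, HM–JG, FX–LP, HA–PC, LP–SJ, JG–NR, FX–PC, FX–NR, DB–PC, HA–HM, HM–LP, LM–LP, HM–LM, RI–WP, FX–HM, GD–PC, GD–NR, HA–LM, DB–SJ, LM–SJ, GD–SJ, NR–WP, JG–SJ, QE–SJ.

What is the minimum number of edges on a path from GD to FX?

2

Level 0: GD
Level 1: JR, NR, PC, RI, SJ
Level 2: BH, DB, FX, HA, JG, LM, LP, QE, WP
Level 3: GO, HM
FX first appears at level 2.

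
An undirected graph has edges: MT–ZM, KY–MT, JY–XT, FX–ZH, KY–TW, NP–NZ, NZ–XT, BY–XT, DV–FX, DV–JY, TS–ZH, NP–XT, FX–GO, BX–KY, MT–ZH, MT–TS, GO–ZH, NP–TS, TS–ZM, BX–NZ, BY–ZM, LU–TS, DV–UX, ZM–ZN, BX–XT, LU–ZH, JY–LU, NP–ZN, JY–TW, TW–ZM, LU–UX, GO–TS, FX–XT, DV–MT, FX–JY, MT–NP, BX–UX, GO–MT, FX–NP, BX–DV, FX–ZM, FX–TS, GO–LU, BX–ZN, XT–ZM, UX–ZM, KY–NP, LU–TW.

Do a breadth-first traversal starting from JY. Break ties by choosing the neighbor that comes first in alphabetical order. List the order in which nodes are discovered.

Visit JY; enqueue DV, FX, LU, TW, XT → queue [DV, FX, LU, TW, XT]
Visit DV; enqueue BX, MT, UX → queue [FX, LU, TW, XT, BX, MT, UX]
Visit FX; enqueue GO, NP, TS, ZH, ZM → queue [LU, TW, XT, BX, MT, UX, GO, NP, TS, ZH, ZM]
Visit LU → queue [TW, XT, BX, MT, UX, GO, NP, TS, ZH, ZM]
Visit TW; enqueue KY → queue [XT, BX, MT, UX, GO, NP, TS, ZH, ZM, KY]
Visit XT; enqueue BY, NZ → queue [BX, MT, UX, GO, NP, TS, ZH, ZM, KY, BY, NZ]
Visit BX; enqueue ZN → queue [MT, UX, GO, NP, TS, ZH, ZM, KY, BY, NZ, ZN]
Visit MT → queue [UX, GO, NP, TS, ZH, ZM, KY, BY, NZ, ZN]
Visit UX → queue [GO, NP, TS, ZH, ZM, KY, BY, NZ, ZN]
Visit GO → queue [NP, TS, ZH, ZM, KY, BY, NZ, ZN]
Visit NP → queue [TS, ZH, ZM, KY, BY, NZ, ZN]
Visit TS → queue [ZH, ZM, KY, BY, NZ, ZN]
Visit ZH → queue [ZM, KY, BY, NZ, ZN]
Visit ZM → queue [KY, BY, NZ, ZN]
Visit KY → queue [BY, NZ, ZN]
Visit BY → queue [NZ, ZN]
Visit NZ → queue [ZN]
Visit ZN → queue []

JY, DV, FX, LU, TW, XT, BX, MT, UX, GO, NP, TS, ZH, ZM, KY, BY, NZ, ZN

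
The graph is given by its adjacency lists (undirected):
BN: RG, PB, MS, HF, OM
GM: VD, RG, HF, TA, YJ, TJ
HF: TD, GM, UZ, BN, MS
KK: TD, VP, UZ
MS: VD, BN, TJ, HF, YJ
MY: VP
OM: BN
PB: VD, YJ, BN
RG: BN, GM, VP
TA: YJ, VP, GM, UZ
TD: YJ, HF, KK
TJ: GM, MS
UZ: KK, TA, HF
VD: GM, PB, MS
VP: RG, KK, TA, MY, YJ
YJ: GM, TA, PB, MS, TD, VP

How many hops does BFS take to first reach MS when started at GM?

2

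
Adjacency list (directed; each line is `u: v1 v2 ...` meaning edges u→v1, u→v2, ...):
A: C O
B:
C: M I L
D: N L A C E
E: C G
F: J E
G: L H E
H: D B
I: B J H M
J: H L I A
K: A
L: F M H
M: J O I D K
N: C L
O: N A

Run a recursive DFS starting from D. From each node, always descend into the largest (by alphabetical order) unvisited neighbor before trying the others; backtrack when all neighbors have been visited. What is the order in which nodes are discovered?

D, N, L, M, O, A, C, I, J, H, B, K, F, E, G

Visit D
D → N
N → L
L → M
M → O
O → A
A → C
C → I
I → J
J → H
H → B
M → K
L → F
F → E
E → G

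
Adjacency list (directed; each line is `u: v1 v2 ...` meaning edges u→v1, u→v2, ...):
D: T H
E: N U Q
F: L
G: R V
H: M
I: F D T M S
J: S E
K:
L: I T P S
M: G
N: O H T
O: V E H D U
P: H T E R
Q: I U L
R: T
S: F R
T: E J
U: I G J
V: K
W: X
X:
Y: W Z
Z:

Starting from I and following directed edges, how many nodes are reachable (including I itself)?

19

BFS from I visits: I, F, D, T, M, S, L, H, E, J, G, R, P, N, U, Q, V, O, K
Reachable nodes: 19 of 23 total.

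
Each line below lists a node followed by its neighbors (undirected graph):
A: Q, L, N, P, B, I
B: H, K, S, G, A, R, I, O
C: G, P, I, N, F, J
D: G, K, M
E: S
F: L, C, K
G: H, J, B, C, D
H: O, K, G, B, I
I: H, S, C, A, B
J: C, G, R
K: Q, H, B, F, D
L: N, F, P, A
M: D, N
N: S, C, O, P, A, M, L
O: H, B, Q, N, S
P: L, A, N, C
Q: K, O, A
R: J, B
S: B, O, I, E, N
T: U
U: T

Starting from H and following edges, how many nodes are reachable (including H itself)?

BFS from H visits: H, O, K, G, B, I, Q, N, S, F, D, J, C, A, R, P, M, L, E
Reachable nodes: 19 of 21 total.

19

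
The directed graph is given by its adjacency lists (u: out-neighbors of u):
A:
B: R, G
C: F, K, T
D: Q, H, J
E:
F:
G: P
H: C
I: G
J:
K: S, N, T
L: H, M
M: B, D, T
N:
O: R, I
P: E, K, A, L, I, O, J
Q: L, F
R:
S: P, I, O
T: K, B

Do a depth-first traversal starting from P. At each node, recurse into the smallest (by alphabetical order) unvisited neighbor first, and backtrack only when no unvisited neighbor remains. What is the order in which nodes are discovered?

Visit P
P → A
P → E
P → I
I → G
P → J
P → K
K → N
K → S
S → O
O → R
K → T
T → B
P → L
L → H
H → C
C → F
L → M
M → D
D → Q

P, A, E, I, G, J, K, N, S, O, R, T, B, L, H, C, F, M, D, Q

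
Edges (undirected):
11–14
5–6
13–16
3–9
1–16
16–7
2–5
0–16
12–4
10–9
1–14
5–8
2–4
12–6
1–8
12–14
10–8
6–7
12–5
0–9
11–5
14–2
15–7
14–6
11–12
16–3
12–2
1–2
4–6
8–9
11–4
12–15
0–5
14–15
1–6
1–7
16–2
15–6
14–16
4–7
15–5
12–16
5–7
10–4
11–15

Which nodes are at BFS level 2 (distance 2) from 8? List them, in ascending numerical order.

0, 2, 3, 4, 6, 7, 11, 12, 14, 15, 16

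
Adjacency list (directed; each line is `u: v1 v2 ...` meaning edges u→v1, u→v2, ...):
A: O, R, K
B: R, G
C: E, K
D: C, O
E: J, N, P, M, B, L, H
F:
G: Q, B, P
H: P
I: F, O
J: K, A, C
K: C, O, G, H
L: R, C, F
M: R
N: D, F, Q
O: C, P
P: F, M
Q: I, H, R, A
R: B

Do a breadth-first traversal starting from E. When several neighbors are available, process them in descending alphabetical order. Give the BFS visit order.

E, P, N, M, L, J, H, B, F, Q, D, R, C, K, A, G, I, O

Visit E; enqueue P, N, M, L, J, H, B → queue [P, N, M, L, J, H, B]
Visit P; enqueue F → queue [N, M, L, J, H, B, F]
Visit N; enqueue Q, D → queue [M, L, J, H, B, F, Q, D]
Visit M; enqueue R → queue [L, J, H, B, F, Q, D, R]
Visit L; enqueue C → queue [J, H, B, F, Q, D, R, C]
Visit J; enqueue K, A → queue [H, B, F, Q, D, R, C, K, A]
Visit H → queue [B, F, Q, D, R, C, K, A]
Visit B; enqueue G → queue [F, Q, D, R, C, K, A, G]
Visit F → queue [Q, D, R, C, K, A, G]
Visit Q; enqueue I → queue [D, R, C, K, A, G, I]
Visit D; enqueue O → queue [R, C, K, A, G, I, O]
Visit R → queue [C, K, A, G, I, O]
Visit C → queue [K, A, G, I, O]
Visit K → queue [A, G, I, O]
Visit A → queue [G, I, O]
Visit G → queue [I, O]
Visit I → queue [O]
Visit O → queue []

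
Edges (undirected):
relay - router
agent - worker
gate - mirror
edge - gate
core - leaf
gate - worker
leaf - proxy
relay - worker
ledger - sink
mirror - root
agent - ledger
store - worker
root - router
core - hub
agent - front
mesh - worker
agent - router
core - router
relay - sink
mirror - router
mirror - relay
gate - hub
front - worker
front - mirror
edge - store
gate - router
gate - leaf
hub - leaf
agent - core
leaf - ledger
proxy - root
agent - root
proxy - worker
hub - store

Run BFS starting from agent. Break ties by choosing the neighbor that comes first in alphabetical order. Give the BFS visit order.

Visit agent; enqueue core, front, ledger, root, router, worker → queue [core, front, ledger, root, router, worker]
Visit core; enqueue hub, leaf → queue [front, ledger, root, router, worker, hub, leaf]
Visit front; enqueue mirror → queue [ledger, root, router, worker, hub, leaf, mirror]
Visit ledger; enqueue sink → queue [root, router, worker, hub, leaf, mirror, sink]
Visit root; enqueue proxy → queue [router, worker, hub, leaf, mirror, sink, proxy]
Visit router; enqueue gate, relay → queue [worker, hub, leaf, mirror, sink, proxy, gate, relay]
Visit worker; enqueue mesh, store → queue [hub, leaf, mirror, sink, proxy, gate, relay, mesh, store]
Visit hub → queue [leaf, mirror, sink, proxy, gate, relay, mesh, store]
Visit leaf → queue [mirror, sink, proxy, gate, relay, mesh, store]
Visit mirror → queue [sink, proxy, gate, relay, mesh, store]
Visit sink → queue [proxy, gate, relay, mesh, store]
Visit proxy → queue [gate, relay, mesh, store]
Visit gate; enqueue edge → queue [relay, mesh, store, edge]
Visit relay → queue [mesh, store, edge]
Visit mesh → queue [store, edge]
Visit store → queue [edge]
Visit edge → queue []

agent, core, front, ledger, root, router, worker, hub, leaf, mirror, sink, proxy, gate, relay, mesh, store, edge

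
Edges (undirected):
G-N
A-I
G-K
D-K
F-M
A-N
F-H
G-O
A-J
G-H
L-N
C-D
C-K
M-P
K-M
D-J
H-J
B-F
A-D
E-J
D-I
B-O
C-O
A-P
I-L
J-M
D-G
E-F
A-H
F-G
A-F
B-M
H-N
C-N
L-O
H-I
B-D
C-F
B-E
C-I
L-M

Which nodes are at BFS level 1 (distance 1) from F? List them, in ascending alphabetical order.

Level 0: F
Level 1: A, B, C, E, G, H, M
Level 2: D, I, J, K, L, N, O, P

A, B, C, E, G, H, M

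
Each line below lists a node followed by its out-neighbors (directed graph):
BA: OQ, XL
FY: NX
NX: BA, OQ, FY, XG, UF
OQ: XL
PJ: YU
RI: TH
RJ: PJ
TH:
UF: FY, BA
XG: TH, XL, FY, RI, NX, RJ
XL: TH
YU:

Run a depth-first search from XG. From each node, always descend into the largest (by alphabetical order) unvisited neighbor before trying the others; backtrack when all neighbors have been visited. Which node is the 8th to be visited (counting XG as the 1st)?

Visit XG
XG → XL
XL → TH
XG → RJ
RJ → PJ
PJ → YU
XG → RI
XG → NX
NX → UF
UF → FY
UF → BA
BA → OQ

Visit order: XG, XL, TH, RJ, PJ, YU, RI, NX, UF, FY, BA, OQ

NX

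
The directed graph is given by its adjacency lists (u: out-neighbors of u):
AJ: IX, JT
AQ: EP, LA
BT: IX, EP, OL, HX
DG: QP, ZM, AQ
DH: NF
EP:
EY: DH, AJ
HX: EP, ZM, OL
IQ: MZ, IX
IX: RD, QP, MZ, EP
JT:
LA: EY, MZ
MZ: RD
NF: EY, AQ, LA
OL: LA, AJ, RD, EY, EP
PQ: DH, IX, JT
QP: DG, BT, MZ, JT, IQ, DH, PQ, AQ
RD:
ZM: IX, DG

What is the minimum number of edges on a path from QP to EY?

3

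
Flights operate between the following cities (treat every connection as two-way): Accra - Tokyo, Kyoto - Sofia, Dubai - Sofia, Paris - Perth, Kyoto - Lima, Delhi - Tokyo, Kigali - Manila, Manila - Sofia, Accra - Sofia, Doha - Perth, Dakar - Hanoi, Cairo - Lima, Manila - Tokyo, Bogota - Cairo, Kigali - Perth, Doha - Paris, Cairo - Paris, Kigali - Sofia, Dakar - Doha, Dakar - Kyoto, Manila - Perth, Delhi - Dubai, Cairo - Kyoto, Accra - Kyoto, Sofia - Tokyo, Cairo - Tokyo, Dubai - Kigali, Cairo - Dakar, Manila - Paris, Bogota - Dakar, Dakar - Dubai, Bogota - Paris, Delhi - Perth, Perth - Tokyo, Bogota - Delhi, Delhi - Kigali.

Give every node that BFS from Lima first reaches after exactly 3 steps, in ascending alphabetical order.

Level 0: Lima
Level 1: Cairo, Kyoto
Level 2: Accra, Bogota, Dakar, Paris, Sofia, Tokyo
Level 3: Delhi, Doha, Dubai, Hanoi, Kigali, Manila, Perth

Delhi, Doha, Dubai, Hanoi, Kigali, Manila, Perth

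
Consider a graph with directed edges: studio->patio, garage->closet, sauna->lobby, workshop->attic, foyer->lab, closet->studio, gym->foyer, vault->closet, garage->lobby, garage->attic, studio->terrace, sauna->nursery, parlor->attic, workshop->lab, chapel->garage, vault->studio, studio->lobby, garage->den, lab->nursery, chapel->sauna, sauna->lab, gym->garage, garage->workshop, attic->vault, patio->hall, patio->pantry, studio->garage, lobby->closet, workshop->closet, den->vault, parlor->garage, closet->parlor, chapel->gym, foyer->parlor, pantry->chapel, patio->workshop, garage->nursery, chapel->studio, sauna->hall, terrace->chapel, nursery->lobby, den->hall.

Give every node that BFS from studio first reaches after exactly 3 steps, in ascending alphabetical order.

gym, lab, parlor, sauna, vault

Level 0: studio
Level 1: garage, lobby, patio, terrace
Level 2: attic, chapel, closet, den, hall, nursery, pantry, workshop
Level 3: gym, lab, parlor, sauna, vault
Level 4: foyer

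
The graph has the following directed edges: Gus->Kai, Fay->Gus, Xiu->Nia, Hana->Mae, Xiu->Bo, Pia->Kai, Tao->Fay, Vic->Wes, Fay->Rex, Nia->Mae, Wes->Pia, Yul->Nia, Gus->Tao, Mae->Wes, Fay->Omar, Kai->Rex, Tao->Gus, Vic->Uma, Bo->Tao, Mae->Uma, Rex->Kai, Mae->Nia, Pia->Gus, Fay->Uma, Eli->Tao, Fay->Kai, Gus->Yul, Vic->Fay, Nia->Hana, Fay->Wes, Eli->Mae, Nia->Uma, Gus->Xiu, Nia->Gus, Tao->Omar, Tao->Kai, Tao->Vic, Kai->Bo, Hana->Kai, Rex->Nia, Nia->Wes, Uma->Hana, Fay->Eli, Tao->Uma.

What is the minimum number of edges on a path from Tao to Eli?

2

Level 0: Tao
Level 1: Fay, Gus, Kai, Omar, Uma, Vic
Level 2: Bo, Eli, Hana, Rex, Wes, Xiu, Yul
Level 3: Mae, Nia, Pia
Eli first appears at level 2.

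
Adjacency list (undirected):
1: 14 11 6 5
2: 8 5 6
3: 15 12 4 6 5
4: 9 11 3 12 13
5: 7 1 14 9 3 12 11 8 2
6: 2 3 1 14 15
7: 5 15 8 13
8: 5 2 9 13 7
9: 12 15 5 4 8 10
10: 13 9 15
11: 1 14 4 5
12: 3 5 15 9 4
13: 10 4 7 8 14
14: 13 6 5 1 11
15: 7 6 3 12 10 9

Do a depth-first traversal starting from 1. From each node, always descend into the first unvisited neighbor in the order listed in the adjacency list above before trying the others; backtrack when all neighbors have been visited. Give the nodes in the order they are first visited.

1 → 14 → 13 → 10 → 9 → 12 → 3 → 15 → 7 → 5 → 11 → 4 → 8 → 2 → 6

Visit 1
1 → 14
14 → 13
13 → 10
10 → 9
9 → 12
12 → 3
3 → 15
15 → 7
7 → 5
5 → 11
11 → 4
5 → 8
8 → 2
2 → 6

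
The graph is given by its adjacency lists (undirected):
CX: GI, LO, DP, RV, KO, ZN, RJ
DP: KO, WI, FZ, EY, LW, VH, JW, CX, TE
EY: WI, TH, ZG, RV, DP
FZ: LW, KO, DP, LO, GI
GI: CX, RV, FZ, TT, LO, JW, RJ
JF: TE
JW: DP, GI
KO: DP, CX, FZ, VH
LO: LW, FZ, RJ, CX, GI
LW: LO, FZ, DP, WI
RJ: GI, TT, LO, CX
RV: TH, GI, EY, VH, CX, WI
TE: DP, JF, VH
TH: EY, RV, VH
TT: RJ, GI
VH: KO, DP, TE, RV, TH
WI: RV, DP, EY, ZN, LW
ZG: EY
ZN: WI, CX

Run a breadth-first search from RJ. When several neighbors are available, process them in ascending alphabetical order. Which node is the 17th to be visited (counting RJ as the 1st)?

Visit RJ; enqueue CX, GI, LO, TT → queue [CX, GI, LO, TT]
Visit CX; enqueue DP, KO, RV, ZN → queue [GI, LO, TT, DP, KO, RV, ZN]
Visit GI; enqueue FZ, JW → queue [LO, TT, DP, KO, RV, ZN, FZ, JW]
Visit LO; enqueue LW → queue [TT, DP, KO, RV, ZN, FZ, JW, LW]
Visit TT → queue [DP, KO, RV, ZN, FZ, JW, LW]
Visit DP; enqueue EY, TE, VH, WI → queue [KO, RV, ZN, FZ, JW, LW, EY, TE, VH, WI]
Visit KO → queue [RV, ZN, FZ, JW, LW, EY, TE, VH, WI]
Visit RV; enqueue TH → queue [ZN, FZ, JW, LW, EY, TE, VH, WI, TH]
Visit ZN → queue [FZ, JW, LW, EY, TE, VH, WI, TH]
Visit FZ → queue [JW, LW, EY, TE, VH, WI, TH]
Visit JW → queue [LW, EY, TE, VH, WI, TH]
Visit LW → queue [EY, TE, VH, WI, TH]
Visit EY; enqueue ZG → queue [TE, VH, WI, TH, ZG]
Visit TE; enqueue JF → queue [VH, WI, TH, ZG, JF]
Visit VH → queue [WI, TH, ZG, JF]
Visit WI → queue [TH, ZG, JF]
Visit TH → queue [ZG, JF]
Visit ZG → queue [JF]
Visit JF → queue []

Visit order: RJ, CX, GI, LO, TT, DP, KO, RV, ZN, FZ, JW, LW, EY, TE, VH, WI, TH, ZG, JF

TH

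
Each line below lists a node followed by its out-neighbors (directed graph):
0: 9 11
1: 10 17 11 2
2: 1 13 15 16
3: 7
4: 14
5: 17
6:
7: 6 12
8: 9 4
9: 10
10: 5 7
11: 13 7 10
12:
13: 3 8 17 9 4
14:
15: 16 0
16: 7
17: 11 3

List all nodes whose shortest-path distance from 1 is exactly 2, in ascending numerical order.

Level 0: 1
Level 1: 2, 10, 11, 17
Level 2: 3, 5, 7, 13, 15, 16
Level 3: 0, 4, 6, 8, 9, 12
Level 4: 14

3, 5, 7, 13, 15, 16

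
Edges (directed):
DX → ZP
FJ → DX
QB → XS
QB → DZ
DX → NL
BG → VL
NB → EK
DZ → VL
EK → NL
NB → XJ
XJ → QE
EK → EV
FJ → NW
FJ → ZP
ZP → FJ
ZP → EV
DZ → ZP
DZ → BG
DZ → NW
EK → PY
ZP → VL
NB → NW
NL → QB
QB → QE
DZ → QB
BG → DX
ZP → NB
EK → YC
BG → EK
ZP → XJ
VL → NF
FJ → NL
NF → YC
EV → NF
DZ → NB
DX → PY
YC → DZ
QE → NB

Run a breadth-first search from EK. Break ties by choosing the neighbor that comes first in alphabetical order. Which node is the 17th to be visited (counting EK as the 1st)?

XJ

Visit EK; enqueue EV, NL, PY, YC → queue [EV, NL, PY, YC]
Visit EV; enqueue NF → queue [NL, PY, YC, NF]
Visit NL; enqueue QB → queue [PY, YC, NF, QB]
Visit PY → queue [YC, NF, QB]
Visit YC; enqueue DZ → queue [NF, QB, DZ]
Visit NF → queue [QB, DZ]
Visit QB; enqueue QE, XS → queue [DZ, QE, XS]
Visit DZ; enqueue BG, NB, NW, VL, ZP → queue [QE, XS, BG, NB, NW, VL, ZP]
Visit QE → queue [XS, BG, NB, NW, VL, ZP]
Visit XS → queue [BG, NB, NW, VL, ZP]
Visit BG; enqueue DX → queue [NB, NW, VL, ZP, DX]
Visit NB; enqueue XJ → queue [NW, VL, ZP, DX, XJ]
Visit NW → queue [VL, ZP, DX, XJ]
Visit VL → queue [ZP, DX, XJ]
Visit ZP; enqueue FJ → queue [DX, XJ, FJ]
Visit DX → queue [XJ, FJ]
Visit XJ → queue [FJ]
Visit FJ → queue []

Visit order: EK, EV, NL, PY, YC, NF, QB, DZ, QE, XS, BG, NB, NW, VL, ZP, DX, XJ, FJ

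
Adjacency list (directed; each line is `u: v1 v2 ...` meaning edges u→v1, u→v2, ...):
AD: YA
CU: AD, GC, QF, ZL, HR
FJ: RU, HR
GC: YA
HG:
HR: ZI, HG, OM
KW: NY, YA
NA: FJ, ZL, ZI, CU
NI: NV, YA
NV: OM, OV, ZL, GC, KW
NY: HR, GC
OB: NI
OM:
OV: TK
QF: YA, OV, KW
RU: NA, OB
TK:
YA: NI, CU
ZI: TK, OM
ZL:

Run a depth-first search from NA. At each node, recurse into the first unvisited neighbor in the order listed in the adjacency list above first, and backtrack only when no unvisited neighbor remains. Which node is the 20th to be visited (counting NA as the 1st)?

HG

Visit NA
NA → FJ
FJ → RU
RU → OB
OB → NI
NI → NV
NV → OM
NV → OV
OV → TK
NV → ZL
NV → GC
GC → YA
YA → CU
CU → AD
CU → QF
QF → KW
KW → NY
NY → HR
HR → ZI
HR → HG

Visit order: NA, FJ, RU, OB, NI, NV, OM, OV, TK, ZL, GC, YA, CU, AD, QF, KW, NY, HR, ZI, HG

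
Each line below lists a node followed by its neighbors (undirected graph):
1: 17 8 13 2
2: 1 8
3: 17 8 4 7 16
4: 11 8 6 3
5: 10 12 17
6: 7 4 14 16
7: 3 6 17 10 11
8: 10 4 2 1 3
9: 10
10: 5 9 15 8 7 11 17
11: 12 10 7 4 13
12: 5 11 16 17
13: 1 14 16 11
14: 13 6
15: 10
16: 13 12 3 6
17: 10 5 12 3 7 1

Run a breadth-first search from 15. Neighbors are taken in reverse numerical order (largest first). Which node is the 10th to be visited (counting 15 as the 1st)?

3

Visit 15; enqueue 10 → queue [10]
Visit 10; enqueue 17, 11, 9, 8, 7, 5 → queue [17, 11, 9, 8, 7, 5]
Visit 17; enqueue 12, 3, 1 → queue [11, 9, 8, 7, 5, 12, 3, 1]
Visit 11; enqueue 13, 4 → queue [9, 8, 7, 5, 12, 3, 1, 13, 4]
Visit 9 → queue [8, 7, 5, 12, 3, 1, 13, 4]
Visit 8; enqueue 2 → queue [7, 5, 12, 3, 1, 13, 4, 2]
Visit 7; enqueue 6 → queue [5, 12, 3, 1, 13, 4, 2, 6]
Visit 5 → queue [12, 3, 1, 13, 4, 2, 6]
Visit 12; enqueue 16 → queue [3, 1, 13, 4, 2, 6, 16]
Visit 3 → queue [1, 13, 4, 2, 6, 16]
Visit 1 → queue [13, 4, 2, 6, 16]
Visit 13; enqueue 14 → queue [4, 2, 6, 16, 14]
Visit 4 → queue [2, 6, 16, 14]
Visit 2 → queue [6, 16, 14]
Visit 6 → queue [16, 14]
Visit 16 → queue [14]
Visit 14 → queue []

Visit order: 15, 10, 17, 11, 9, 8, 7, 5, 12, 3, 1, 13, 4, 2, 6, 16, 14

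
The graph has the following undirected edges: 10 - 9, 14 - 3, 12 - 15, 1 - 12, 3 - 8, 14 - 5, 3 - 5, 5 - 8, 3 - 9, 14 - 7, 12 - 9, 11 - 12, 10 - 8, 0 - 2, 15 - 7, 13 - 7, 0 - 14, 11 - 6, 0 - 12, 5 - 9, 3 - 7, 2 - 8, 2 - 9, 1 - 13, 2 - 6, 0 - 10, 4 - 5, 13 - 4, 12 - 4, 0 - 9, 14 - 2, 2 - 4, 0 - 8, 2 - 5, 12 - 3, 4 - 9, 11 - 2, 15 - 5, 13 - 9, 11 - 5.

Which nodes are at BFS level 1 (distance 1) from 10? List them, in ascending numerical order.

0, 8, 9

Level 0: 10
Level 1: 0, 8, 9
Level 2: 2, 3, 4, 5, 12, 13, 14
Level 3: 1, 6, 7, 11, 15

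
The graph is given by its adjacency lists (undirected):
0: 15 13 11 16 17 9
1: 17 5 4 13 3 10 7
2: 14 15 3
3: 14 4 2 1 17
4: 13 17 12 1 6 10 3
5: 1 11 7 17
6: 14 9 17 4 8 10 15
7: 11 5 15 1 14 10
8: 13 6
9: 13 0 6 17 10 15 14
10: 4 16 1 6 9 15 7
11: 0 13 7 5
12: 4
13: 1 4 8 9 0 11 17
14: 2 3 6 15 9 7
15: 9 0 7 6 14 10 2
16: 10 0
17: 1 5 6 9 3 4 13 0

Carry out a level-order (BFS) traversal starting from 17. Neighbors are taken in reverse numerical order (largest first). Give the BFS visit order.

17 → 13 → 9 → 6 → 5 → 4 → 3 → 1 → 0 → 11 → 8 → 15 → 14 → 10 → 7 → 12 → 2 → 16

Visit 17; enqueue 13, 9, 6, 5, 4, 3, 1, 0 → queue [13, 9, 6, 5, 4, 3, 1, 0]
Visit 13; enqueue 11, 8 → queue [9, 6, 5, 4, 3, 1, 0, 11, 8]
Visit 9; enqueue 15, 14, 10 → queue [6, 5, 4, 3, 1, 0, 11, 8, 15, 14, 10]
Visit 6 → queue [5, 4, 3, 1, 0, 11, 8, 15, 14, 10]
Visit 5; enqueue 7 → queue [4, 3, 1, 0, 11, 8, 15, 14, 10, 7]
Visit 4; enqueue 12 → queue [3, 1, 0, 11, 8, 15, 14, 10, 7, 12]
Visit 3; enqueue 2 → queue [1, 0, 11, 8, 15, 14, 10, 7, 12, 2]
Visit 1 → queue [0, 11, 8, 15, 14, 10, 7, 12, 2]
Visit 0; enqueue 16 → queue [11, 8, 15, 14, 10, 7, 12, 2, 16]
Visit 11 → queue [8, 15, 14, 10, 7, 12, 2, 16]
Visit 8 → queue [15, 14, 10, 7, 12, 2, 16]
Visit 15 → queue [14, 10, 7, 12, 2, 16]
Visit 14 → queue [10, 7, 12, 2, 16]
Visit 10 → queue [7, 12, 2, 16]
Visit 7 → queue [12, 2, 16]
Visit 12 → queue [2, 16]
Visit 2 → queue [16]
Visit 16 → queue []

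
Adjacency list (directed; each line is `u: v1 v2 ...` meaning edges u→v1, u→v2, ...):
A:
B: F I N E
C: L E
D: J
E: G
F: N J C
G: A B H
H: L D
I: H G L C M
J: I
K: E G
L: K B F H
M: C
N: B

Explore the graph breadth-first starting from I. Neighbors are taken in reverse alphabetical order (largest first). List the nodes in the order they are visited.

Visit I; enqueue M, L, H, G, C → queue [M, L, H, G, C]
Visit M → queue [L, H, G, C]
Visit L; enqueue K, F, B → queue [H, G, C, K, F, B]
Visit H; enqueue D → queue [G, C, K, F, B, D]
Visit G; enqueue A → queue [C, K, F, B, D, A]
Visit C; enqueue E → queue [K, F, B, D, A, E]
Visit K → queue [F, B, D, A, E]
Visit F; enqueue N, J → queue [B, D, A, E, N, J]
Visit B → queue [D, A, E, N, J]
Visit D → queue [A, E, N, J]
Visit A → queue [E, N, J]
Visit E → queue [N, J]
Visit N → queue [J]
Visit J → queue []

I → M → L → H → G → C → K → F → B → D → A → E → N → J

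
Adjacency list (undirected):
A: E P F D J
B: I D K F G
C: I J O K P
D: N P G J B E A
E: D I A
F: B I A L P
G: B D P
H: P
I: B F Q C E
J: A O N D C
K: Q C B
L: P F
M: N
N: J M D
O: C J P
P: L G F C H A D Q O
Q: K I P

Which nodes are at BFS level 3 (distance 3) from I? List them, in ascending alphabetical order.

Level 0: I
Level 1: B, C, E, F, Q
Level 2: A, D, G, J, K, L, O, P
Level 3: H, N
Level 4: M

H, N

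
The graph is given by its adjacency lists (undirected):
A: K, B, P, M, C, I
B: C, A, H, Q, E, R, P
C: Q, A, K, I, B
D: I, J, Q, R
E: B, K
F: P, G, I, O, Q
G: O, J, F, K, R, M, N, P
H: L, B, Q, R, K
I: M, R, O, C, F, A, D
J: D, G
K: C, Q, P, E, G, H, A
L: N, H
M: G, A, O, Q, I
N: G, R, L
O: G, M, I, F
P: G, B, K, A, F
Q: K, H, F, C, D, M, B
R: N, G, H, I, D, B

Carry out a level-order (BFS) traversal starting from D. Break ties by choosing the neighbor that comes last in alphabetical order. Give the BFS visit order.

Visit D; enqueue R, Q, J, I → queue [R, Q, J, I]
Visit R; enqueue N, H, G, B → queue [Q, J, I, N, H, G, B]
Visit Q; enqueue M, K, F, C → queue [J, I, N, H, G, B, M, K, F, C]
Visit J → queue [I, N, H, G, B, M, K, F, C]
Visit I; enqueue O, A → queue [N, H, G, B, M, K, F, C, O, A]
Visit N; enqueue L → queue [H, G, B, M, K, F, C, O, A, L]
Visit H → queue [G, B, M, K, F, C, O, A, L]
Visit G; enqueue P → queue [B, M, K, F, C, O, A, L, P]
Visit B; enqueue E → queue [M, K, F, C, O, A, L, P, E]
Visit M → queue [K, F, C, O, A, L, P, E]
Visit K → queue [F, C, O, A, L, P, E]
Visit F → queue [C, O, A, L, P, E]
Visit C → queue [O, A, L, P, E]
Visit O → queue [A, L, P, E]
Visit A → queue [L, P, E]
Visit L → queue [P, E]
Visit P → queue [E]
Visit E → queue []

D, R, Q, J, I, N, H, G, B, M, K, F, C, O, A, L, P, E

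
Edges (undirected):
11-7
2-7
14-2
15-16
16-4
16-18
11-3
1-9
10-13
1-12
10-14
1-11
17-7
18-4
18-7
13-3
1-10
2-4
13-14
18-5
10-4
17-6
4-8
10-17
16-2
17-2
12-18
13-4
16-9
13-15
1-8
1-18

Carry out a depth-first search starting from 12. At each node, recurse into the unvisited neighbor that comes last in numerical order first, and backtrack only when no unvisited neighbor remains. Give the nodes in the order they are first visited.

12 -> 18 -> 16 -> 15 -> 13 -> 14 -> 10 -> 17 -> 7 -> 11 -> 3 -> 1 -> 9 -> 8 -> 4 -> 2 -> 6 -> 5

Visit 12
12 → 18
18 → 16
16 → 15
15 → 13
13 → 14
14 → 10
10 → 17
17 → 7
7 → 11
11 → 3
11 → 1
1 → 9
1 → 8
8 → 4
4 → 2
17 → 6
18 → 5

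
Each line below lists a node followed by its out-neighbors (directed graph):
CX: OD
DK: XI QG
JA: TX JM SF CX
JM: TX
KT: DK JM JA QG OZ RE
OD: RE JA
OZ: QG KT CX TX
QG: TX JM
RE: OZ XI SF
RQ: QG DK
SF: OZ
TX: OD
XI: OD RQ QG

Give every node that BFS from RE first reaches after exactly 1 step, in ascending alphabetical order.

Level 0: RE
Level 1: OZ, SF, XI
Level 2: CX, KT, OD, QG, RQ, TX
Level 3: DK, JA, JM

OZ, SF, XI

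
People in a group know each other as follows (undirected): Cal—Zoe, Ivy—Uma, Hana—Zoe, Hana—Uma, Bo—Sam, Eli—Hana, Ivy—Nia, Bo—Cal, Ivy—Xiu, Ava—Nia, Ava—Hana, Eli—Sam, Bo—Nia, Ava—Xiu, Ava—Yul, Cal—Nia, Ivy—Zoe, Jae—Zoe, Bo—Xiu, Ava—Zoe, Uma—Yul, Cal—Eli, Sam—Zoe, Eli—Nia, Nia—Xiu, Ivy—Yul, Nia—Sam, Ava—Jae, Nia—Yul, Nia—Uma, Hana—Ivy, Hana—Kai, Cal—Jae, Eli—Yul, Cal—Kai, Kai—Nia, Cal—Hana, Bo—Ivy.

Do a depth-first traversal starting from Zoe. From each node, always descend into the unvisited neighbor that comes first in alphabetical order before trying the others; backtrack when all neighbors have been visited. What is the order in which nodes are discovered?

Zoe, Ava, Hana, Cal, Bo, Ivy, Nia, Eli, Sam, Yul, Uma, Kai, Xiu, Jae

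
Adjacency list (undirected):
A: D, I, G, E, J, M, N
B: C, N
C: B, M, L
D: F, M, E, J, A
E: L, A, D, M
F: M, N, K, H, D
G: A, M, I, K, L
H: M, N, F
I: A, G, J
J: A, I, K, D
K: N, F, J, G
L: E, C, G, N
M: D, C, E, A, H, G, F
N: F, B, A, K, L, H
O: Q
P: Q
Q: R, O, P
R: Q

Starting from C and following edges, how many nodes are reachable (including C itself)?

BFS from C visits: C, B, M, L, N, D, E, A, H, G, F, K, J, I
Reachable nodes: 14 of 18 total.

14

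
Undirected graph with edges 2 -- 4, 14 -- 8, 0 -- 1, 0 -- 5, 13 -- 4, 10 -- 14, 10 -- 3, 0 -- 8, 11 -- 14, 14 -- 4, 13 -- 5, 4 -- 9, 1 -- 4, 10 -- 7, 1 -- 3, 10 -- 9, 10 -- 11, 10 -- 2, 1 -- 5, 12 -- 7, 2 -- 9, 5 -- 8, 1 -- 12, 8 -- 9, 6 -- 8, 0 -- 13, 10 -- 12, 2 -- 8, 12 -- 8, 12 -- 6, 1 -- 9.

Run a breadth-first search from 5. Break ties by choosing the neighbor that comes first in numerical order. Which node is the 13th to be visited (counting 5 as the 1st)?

Visit 5; enqueue 0, 1, 8, 13 → queue [0, 1, 8, 13]
Visit 0 → queue [1, 8, 13]
Visit 1; enqueue 3, 4, 9, 12 → queue [8, 13, 3, 4, 9, 12]
Visit 8; enqueue 2, 6, 14 → queue [13, 3, 4, 9, 12, 2, 6, 14]
Visit 13 → queue [3, 4, 9, 12, 2, 6, 14]
Visit 3; enqueue 10 → queue [4, 9, 12, 2, 6, 14, 10]
Visit 4 → queue [9, 12, 2, 6, 14, 10]
Visit 9 → queue [12, 2, 6, 14, 10]
Visit 12; enqueue 7 → queue [2, 6, 14, 10, 7]
Visit 2 → queue [6, 14, 10, 7]
Visit 6 → queue [14, 10, 7]
Visit 14; enqueue 11 → queue [10, 7, 11]
Visit 10 → queue [7, 11]
Visit 7 → queue [11]
Visit 11 → queue []

Visit order: 5, 0, 1, 8, 13, 3, 4, 9, 12, 2, 6, 14, 10, 7, 11

10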